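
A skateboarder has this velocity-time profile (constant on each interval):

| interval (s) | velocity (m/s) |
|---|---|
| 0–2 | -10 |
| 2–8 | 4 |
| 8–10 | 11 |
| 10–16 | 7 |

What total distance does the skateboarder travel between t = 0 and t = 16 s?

108 m

Total distance travelled is ∫|v| dt — sum the magnitudes of each area piece.
0–2 s: |-10| × 2 = 20 m
2–8 s: |4| × 6 = 24 m
8–10 s: |11| × 2 = 22 m
10–16 s: |7| × 6 = 42 m
Total distance = 108 m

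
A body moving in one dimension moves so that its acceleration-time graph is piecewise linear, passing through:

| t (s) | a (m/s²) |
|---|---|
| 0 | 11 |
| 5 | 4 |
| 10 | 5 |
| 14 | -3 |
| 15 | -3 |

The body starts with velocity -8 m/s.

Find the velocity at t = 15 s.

Δv equals the area under the a-t graph; then v = v₀ + Δv.
0–5 s: ½(11 + 4)(5) = 37.5 m/s
5–10 s: ½(4 + 5)(5) = 22.5 m/s
10–14 s: ½(5 + -3)(4) = 4 m/s
14–15 s: -3 × 1 = -3 m/s
Δv = 61 m/s, so v(15) = -8 + (61) = 53 m/s.

53 m/s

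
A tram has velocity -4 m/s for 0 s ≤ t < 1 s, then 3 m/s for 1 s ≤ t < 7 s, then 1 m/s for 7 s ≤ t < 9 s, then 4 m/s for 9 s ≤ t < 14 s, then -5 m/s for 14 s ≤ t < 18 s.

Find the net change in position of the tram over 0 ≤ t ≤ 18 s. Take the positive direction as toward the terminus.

16 m

Displacement is the signed area under the v-t curve.
0–1 s: -4 × 1 = -4 m
1–7 s: 3 × 6 = 18 m
7–9 s: 1 × 2 = 2 m
9–14 s: 4 × 5 = 20 m
14–18 s: -5 × 4 = -20 m
Net displacement = 16 m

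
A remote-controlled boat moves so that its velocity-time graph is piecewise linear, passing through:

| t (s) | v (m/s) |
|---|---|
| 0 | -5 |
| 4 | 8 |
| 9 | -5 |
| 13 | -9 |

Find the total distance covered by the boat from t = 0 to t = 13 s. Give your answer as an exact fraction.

Distance (not displacement) is the total path length: add the absolute areas under v-t.
0–4 s: v = 0 at t = 20/13 s; triangle areas 50/13 + 128/13 = 178/13 m
4–9 s: v = 0 at t = 92/13 s; triangle areas 160/13 + 125/26 = 445/26 m
9–13 s: |½(-5 + -9)(4)| = 28 m
Total distance = 1529/26 m

1529/26 m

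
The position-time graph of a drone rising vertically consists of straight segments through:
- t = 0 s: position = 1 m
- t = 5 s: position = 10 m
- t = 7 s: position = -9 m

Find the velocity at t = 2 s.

Velocity is the slope of the x-t graph on 0–5 s: (10 − 1)/(5 − 0) = 1.8 m/s.

1.8 m/s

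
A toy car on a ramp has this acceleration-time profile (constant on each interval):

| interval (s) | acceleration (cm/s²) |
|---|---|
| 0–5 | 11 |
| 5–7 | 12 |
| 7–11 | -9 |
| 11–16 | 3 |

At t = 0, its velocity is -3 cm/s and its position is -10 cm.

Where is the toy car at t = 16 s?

710 cm

On each constant-a segment, Δv = aΔt and Δx = v₀Δt + ½aΔt²; chain segment to segment.
0–5 s: v starts -3 cm/s; Δx = -3·5 + ½·11·5² = 122.5 cm; v ends 52 cm/s.
5–7 s: v starts 52 cm/s; Δx = 52·2 + ½·12·2² = 128 cm; v ends 76 cm/s.
7–11 s: v starts 76 cm/s; Δx = 76·4 + ½·-9·4² = 232 cm; v ends 40 cm/s.
11–16 s: v starts 40 cm/s; Δx = 40·5 + ½·3·5² = 237.5 cm; v ends 55 cm/s.
x(16) = -10 + Σ Δx = 710 cm.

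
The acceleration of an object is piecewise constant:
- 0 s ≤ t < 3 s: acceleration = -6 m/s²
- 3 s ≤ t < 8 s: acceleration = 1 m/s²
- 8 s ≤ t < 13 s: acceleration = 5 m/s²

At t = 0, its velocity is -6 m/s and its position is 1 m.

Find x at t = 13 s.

-184 m

On each constant-a segment, Δv = aΔt and Δx = v₀Δt + ½aΔt²; chain segment to segment.
0–3 s: v starts -6 m/s; Δx = -6·3 + ½·-6·3² = -45 m; v ends -24 m/s.
3–8 s: v starts -24 m/s; Δx = -24·5 + ½·1·5² = -107.5 m; v ends -19 m/s.
8–13 s: v starts -19 m/s; Δx = -19·5 + ½·5·5² = -32.5 m; v ends 6 m/s.
x(13) = 1 + Σ Δx = -184 m.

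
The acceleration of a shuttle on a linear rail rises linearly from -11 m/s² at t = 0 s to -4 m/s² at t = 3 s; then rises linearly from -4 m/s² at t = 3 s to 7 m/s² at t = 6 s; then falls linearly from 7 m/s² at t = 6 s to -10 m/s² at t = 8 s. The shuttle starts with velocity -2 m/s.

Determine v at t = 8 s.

Δv equals the area under the a-t graph; then v = v₀ + Δv.
0–3 s: ½(-11 + -4)(3) = -22.5 m/s
3–6 s: ½(-4 + 7)(3) = 4.5 m/s
6–8 s: ½(7 + -10)(2) = -3 m/s
Δv = -21 m/s, so v(8) = -2 + (-21) = -23 m/s.

-23 m/s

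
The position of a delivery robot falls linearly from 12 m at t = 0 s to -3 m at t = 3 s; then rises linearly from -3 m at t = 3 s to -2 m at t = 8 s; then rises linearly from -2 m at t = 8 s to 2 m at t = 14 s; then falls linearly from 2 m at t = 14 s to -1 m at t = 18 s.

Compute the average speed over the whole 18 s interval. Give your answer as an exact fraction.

Average speed = (total path length)/(elapsed time); on a piecewise-linear x-t graph the path length is Σ|Δx|.
0–3 s: |Δx| = |-3 − 12| = 15 m
3–8 s: |Δx| = |-2 − -3| = 1 m
8–14 s: |Δx| = |2 − -2| = 4 m
14–18 s: |Δx| = |-1 − 2| = 3 m
Total path = 23 m; average speed = 23/18 = 23/18 m/s.

23/18 m/s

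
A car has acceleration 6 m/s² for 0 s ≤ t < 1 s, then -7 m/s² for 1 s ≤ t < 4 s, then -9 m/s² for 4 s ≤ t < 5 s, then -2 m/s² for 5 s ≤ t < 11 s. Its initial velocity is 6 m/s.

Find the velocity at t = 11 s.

Δv equals the area under the a-t graph; then v = v₀ + Δv.
0–1 s: 6 × 1 = 6 m/s
1–4 s: -7 × 3 = -21 m/s
4–5 s: -9 × 1 = -9 m/s
5–11 s: -2 × 6 = -12 m/s
Δv = -36 m/s, so v(11) = 6 + (-36) = -30 m/s.

-30 m/s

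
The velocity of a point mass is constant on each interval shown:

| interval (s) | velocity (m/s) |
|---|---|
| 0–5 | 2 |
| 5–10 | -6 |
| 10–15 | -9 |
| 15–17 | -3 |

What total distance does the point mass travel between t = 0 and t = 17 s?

Distance (not displacement) is the total path length: add the absolute areas under v-t.
0–5 s: |2| × 5 = 10 m
5–10 s: |-6| × 5 = 30 m
10–15 s: |-9| × 5 = 45 m
15–17 s: |-3| × 2 = 6 m
Total distance = 91 m

91 m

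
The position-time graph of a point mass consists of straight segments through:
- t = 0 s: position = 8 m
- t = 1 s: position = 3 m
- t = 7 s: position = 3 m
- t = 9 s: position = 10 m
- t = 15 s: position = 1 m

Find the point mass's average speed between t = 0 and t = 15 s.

1.4 m/s

Average speed = (total path length)/(elapsed time); on a piecewise-linear x-t graph the path length is Σ|Δx|.
0–1 s: |Δx| = |3 − 8| = 5 m
1–7 s: |Δx| = |3 − 3| = 0 m
7–9 s: |Δx| = |10 − 3| = 7 m
9–15 s: |Δx| = |1 − 10| = 9 m
Total path = 21 m; average speed = 21/15 = 1.4 m/s.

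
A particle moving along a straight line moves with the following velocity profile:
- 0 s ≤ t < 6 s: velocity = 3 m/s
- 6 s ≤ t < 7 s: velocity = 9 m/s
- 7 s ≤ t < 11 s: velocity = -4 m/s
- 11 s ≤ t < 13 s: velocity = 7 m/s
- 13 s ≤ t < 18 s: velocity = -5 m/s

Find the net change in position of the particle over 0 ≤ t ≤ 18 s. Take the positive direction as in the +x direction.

Displacement is the signed area under the v-t curve.
0–6 s: 3 × 6 = 18 m
6–7 s: 9 × 1 = 9 m
7–11 s: -4 × 4 = -16 m
11–13 s: 7 × 2 = 14 m
13–18 s: -5 × 5 = -25 m
Net displacement = 0 m

0 m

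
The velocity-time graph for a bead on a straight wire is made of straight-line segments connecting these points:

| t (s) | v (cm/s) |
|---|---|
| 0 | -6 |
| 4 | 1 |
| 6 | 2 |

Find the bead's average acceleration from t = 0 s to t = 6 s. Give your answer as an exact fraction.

Average acceleration = Δv/Δt = (2 − -6)/(6 − 0) = 4/3 cm/s².

4/3 cm/s²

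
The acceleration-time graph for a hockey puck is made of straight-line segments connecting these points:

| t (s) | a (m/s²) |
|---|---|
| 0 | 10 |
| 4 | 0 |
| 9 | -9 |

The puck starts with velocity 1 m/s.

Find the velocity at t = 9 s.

Δv equals the area under the a-t graph; then v = v₀ + Δv.
0–4 s: ½(10 + 0)(4) = 20 m/s
4–9 s: ½(0 + -9)(5) = -22.5 m/s
Δv = -2.5 m/s, so v(9) = 1 + (-2.5) = -1.5 m/s.

-1.5 m/s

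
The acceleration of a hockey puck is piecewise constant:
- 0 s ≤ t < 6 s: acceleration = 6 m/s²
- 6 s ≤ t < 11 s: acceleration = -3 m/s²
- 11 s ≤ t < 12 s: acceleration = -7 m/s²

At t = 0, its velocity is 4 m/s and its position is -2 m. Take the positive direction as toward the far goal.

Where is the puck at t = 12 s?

314 m

On each constant-a segment, Δv = aΔt and Δx = v₀Δt + ½aΔt²; chain segment to segment.
0–6 s: v starts 4 m/s; Δx = 4·6 + ½·6·6² = 132 m; v ends 40 m/s.
6–11 s: v starts 40 m/s; Δx = 40·5 + ½·-3·5² = 162.5 m; v ends 25 m/s.
11–12 s: v starts 25 m/s; Δx = 25·1 + ½·-7·1² = 21.5 m; v ends 18 m/s.
x(12) = -2 + Σ Δx = 314 m.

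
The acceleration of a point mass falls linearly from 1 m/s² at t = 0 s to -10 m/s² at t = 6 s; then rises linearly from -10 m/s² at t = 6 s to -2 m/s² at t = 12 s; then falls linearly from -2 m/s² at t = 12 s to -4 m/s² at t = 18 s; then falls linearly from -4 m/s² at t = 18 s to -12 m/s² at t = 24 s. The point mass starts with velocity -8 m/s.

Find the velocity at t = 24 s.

Δv equals the area under the a-t graph; then v = v₀ + Δv.
0–6 s: ½(1 + -10)(6) = -27 m/s
6–12 s: ½(-10 + -2)(6) = -36 m/s
12–18 s: ½(-2 + -4)(6) = -18 m/s
18–24 s: ½(-4 + -12)(6) = -48 m/s
Δv = -129 m/s, so v(24) = -8 + (-129) = -137 m/s.

-137 m/s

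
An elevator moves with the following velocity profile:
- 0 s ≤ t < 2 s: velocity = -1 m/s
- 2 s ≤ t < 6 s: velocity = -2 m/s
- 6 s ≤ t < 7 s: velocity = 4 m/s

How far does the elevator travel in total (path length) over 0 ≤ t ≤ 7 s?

Distance (not displacement) is the total path length: add the absolute areas under v-t.
0–2 s: |-1| × 2 = 2 m
2–6 s: |-2| × 4 = 8 m
6–7 s: |4| × 1 = 4 m
Total distance = 14 m

14 m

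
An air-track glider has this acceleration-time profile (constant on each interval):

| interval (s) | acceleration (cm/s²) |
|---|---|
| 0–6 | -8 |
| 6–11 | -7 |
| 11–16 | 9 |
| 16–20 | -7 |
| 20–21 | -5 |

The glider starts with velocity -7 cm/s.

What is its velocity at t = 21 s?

-78 cm/s

Δv equals the area under the a-t graph; then v = v₀ + Δv.
0–6 s: -8 × 6 = -48 cm/s
6–11 s: -7 × 5 = -35 cm/s
11–16 s: 9 × 5 = 45 cm/s
16–20 s: -7 × 4 = -28 cm/s
20–21 s: -5 × 1 = -5 cm/s
Δv = -71 cm/s, so v(21) = -7 + (-71) = -78 cm/s.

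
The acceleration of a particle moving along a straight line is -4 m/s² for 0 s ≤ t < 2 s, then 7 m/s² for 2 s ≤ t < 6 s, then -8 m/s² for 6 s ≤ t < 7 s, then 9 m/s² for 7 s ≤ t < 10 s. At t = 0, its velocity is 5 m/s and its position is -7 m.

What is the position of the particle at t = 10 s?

On each constant-a segment, Δv = aΔt and Δx = v₀Δt + ½aΔt²; chain segment to segment.
0–2 s: v starts 5 m/s; Δx = 5·2 + ½·-4·2² = 2 m; v ends -3 m/s.
2–6 s: v starts -3 m/s; Δx = -3·4 + ½·7·4² = 44 m; v ends 25 m/s.
6–7 s: v starts 25 m/s; Δx = 25·1 + ½·-8·1² = 21 m; v ends 17 m/s.
7–10 s: v starts 17 m/s; Δx = 17·3 + ½·9·3² = 91.5 m; v ends 44 m/s.
x(10) = -7 + Σ Δx = 151.5 m.

151.5 m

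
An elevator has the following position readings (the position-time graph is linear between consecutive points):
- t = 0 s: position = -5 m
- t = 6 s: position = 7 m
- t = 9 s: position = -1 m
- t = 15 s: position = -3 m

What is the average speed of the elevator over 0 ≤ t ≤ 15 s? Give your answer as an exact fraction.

Average speed = (total path length)/(elapsed time); on a piecewise-linear x-t graph the path length is Σ|Δx|.
0–6 s: |Δx| = |7 − -5| = 12 m
6–9 s: |Δx| = |-1 − 7| = 8 m
9–15 s: |Δx| = |-3 − -1| = 2 m
Total path = 22 m; average speed = 22/15 = 22/15 m/s.

22/15 m/s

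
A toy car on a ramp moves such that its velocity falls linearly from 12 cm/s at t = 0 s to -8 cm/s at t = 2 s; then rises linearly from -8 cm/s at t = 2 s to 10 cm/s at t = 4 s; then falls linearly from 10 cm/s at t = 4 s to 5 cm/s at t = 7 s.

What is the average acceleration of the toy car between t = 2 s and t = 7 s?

2.6 cm/s²

Average acceleration = Δv/Δt = (5 − -8)/(7 − 2) = 2.6 cm/s².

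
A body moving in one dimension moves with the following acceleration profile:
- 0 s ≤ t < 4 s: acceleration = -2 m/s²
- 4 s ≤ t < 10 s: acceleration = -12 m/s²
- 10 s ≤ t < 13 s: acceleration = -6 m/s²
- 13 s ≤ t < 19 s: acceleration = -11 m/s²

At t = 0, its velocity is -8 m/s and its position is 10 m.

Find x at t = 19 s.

On each constant-a segment, Δv = aΔt and Δx = v₀Δt + ½aΔt²; chain segment to segment.
0–4 s: v starts -8 m/s; Δx = -8·4 + ½·-2·4² = -48 m; v ends -16 m/s.
4–10 s: v starts -16 m/s; Δx = -16·6 + ½·-12·6² = -312 m; v ends -88 m/s.
10–13 s: v starts -88 m/s; Δx = -88·3 + ½·-6·3² = -291 m; v ends -106 m/s.
13–19 s: v starts -106 m/s; Δx = -106·6 + ½·-11·6² = -834 m; v ends -172 m/s.
x(19) = 10 + Σ Δx = -1475 m.

-1475 m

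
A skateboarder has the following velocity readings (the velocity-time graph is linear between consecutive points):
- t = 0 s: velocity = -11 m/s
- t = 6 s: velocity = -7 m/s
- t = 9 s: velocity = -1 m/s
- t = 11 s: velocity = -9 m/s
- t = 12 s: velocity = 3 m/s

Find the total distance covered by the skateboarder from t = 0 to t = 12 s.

79.75 m

Distance (not displacement) is the total path length: add the absolute areas under v-t.
0–6 s: |½(-11 + -7)(6)| = 54 m
6–9 s: |½(-7 + -1)(3)| = 12 m
9–11 s: |½(-1 + -9)(2)| = 10 m
11–12 s: v = 0 at t = 11.75 s; triangle areas 3.375 + 0.375 = 3.75 m
Total distance = 79.75 m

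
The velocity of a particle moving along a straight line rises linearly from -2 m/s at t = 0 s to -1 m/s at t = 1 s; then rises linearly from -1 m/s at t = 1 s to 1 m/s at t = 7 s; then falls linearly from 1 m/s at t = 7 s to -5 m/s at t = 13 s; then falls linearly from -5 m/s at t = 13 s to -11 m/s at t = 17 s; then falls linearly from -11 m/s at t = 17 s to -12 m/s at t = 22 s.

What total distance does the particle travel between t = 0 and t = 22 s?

107 m

Total distance travelled is ∫|v| dt — sum the magnitudes of each area piece.
0–1 s: |½(-2 + -1)(1)| = 1.5 m
1–7 s: v = 0 at t = 4 s; triangle areas 1.5 + 1.5 = 3 m
7–13 s: v = 0 at t = 8 s; triangle areas 0.5 + 12.5 = 13 m
13–17 s: |½(-5 + -11)(4)| = 32 m
17–22 s: |½(-11 + -12)(5)| = 57.5 m
Total distance = 107 m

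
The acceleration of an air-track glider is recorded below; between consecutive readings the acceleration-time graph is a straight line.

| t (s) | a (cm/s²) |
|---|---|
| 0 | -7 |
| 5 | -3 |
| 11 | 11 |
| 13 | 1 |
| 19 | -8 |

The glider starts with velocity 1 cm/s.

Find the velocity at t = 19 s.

Δv equals the area under the a-t graph; then v = v₀ + Δv.
0–5 s: ½(-7 + -3)(5) = -25 cm/s
5–11 s: ½(-3 + 11)(6) = 24 cm/s
11–13 s: ½(11 + 1)(2) = 12 cm/s
13–19 s: ½(1 + -8)(6) = -21 cm/s
Δv = -10 cm/s, so v(19) = 1 + (-10) = -9 cm/s.

-9 cm/s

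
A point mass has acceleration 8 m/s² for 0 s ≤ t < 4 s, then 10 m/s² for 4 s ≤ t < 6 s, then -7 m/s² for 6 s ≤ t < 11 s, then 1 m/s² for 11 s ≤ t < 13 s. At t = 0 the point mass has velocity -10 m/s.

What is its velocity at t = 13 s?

9 m/s

Δv equals the area under the a-t graph; then v = v₀ + Δv.
0–4 s: 8 × 4 = 32 m/s
4–6 s: 10 × 2 = 20 m/s
6–11 s: -7 × 5 = -35 m/s
11–13 s: 1 × 2 = 2 m/s
Δv = 19 m/s, so v(13) = -10 + (19) = 9 m/s.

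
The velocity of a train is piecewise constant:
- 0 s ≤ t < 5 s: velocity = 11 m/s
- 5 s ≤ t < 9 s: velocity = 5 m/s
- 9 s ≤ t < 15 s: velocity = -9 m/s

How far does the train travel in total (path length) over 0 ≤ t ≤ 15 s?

129 m

Distance (not displacement) is the total path length: add the absolute areas under v-t.
0–5 s: |11| × 5 = 55 m
5–9 s: |5| × 4 = 20 m
9–15 s: |-9| × 6 = 54 m
Total distance = 129 m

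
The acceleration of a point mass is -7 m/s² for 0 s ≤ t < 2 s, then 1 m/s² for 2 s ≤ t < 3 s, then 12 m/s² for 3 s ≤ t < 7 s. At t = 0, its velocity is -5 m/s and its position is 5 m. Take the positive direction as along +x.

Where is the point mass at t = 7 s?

On each constant-a segment, Δv = aΔt and Δx = v₀Δt + ½aΔt²; chain segment to segment.
0–2 s: v starts -5 m/s; Δx = -5·2 + ½·-7·2² = -24 m; v ends -19 m/s.
2–3 s: v starts -19 m/s; Δx = -19·1 + ½·1·1² = -18.5 m; v ends -18 m/s.
3–7 s: v starts -18 m/s; Δx = -18·4 + ½·12·4² = 24 m; v ends 30 m/s.
x(7) = 5 + Σ Δx = -13.5 m.

-13.5 m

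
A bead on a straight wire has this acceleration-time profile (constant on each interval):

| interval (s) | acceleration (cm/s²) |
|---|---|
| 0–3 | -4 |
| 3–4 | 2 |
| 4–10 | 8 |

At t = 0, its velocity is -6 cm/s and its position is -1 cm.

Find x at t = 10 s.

-6 cm

On each constant-a segment, Δv = aΔt and Δx = v₀Δt + ½aΔt²; chain segment to segment.
0–3 s: v starts -6 cm/s; Δx = -6·3 + ½·-4·3² = -36 cm; v ends -18 cm/s.
3–4 s: v starts -18 cm/s; Δx = -18·1 + ½·2·1² = -17 cm; v ends -16 cm/s.
4–10 s: v starts -16 cm/s; Δx = -16·6 + ½·8·6² = 48 cm; v ends 32 cm/s.
x(10) = -1 + Σ Δx = -6 cm.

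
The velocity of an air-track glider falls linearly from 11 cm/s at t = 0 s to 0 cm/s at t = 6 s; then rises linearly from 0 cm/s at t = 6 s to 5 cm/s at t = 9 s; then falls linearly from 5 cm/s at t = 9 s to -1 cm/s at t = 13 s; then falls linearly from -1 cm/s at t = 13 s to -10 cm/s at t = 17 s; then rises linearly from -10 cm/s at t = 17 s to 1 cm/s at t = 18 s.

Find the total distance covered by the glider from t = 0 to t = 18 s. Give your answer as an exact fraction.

Total distance travelled is ∫|v| dt — sum the magnitudes of each area piece.
0–6 s: |½(11 + 0)(6)| = 33 cm
6–9 s: |½(0 + 5)(3)| = 7.5 cm
9–13 s: v = 0 at t = 37/3 s; triangle areas 25/3 + 1/3 = 26/3 cm
13–17 s: |½(-1 + -10)(4)| = 22 cm
17–18 s: v = 0 at t = 197/11 s; triangle areas 50/11 + 1/22 = 101/22 cm
Total distance = 2500/33 cm

2500/33 cm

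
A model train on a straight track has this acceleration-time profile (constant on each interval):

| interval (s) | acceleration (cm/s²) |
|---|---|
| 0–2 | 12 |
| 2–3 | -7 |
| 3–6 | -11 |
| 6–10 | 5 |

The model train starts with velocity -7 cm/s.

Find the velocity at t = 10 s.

-3 cm/s

Δv equals the area under the a-t graph; then v = v₀ + Δv.
0–2 s: 12 × 2 = 24 cm/s
2–3 s: -7 × 1 = -7 cm/s
3–6 s: -11 × 3 = -33 cm/s
6–10 s: 5 × 4 = 20 cm/s
Δv = 4 cm/s, so v(10) = -7 + (4) = -3 cm/s.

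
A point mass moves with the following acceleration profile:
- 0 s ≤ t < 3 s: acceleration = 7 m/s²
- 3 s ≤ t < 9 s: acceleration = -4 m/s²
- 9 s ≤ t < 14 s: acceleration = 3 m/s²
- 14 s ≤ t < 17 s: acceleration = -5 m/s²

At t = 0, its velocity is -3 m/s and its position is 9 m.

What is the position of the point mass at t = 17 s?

On each constant-a segment, Δv = aΔt and Δx = v₀Δt + ½aΔt²; chain segment to segment.
0–3 s: v starts -3 m/s; Δx = -3·3 + ½·7·3² = 22.5 m; v ends 18 m/s.
3–9 s: v starts 18 m/s; Δx = 18·6 + ½·-4·6² = 36 m; v ends -6 m/s.
9–14 s: v starts -6 m/s; Δx = -6·5 + ½·3·5² = 7.5 m; v ends 9 m/s.
14–17 s: v starts 9 m/s; Δx = 9·3 + ½·-5·3² = 4.5 m; v ends -6 m/s.
x(17) = 9 + Σ Δx = 79.5 m.

79.5 m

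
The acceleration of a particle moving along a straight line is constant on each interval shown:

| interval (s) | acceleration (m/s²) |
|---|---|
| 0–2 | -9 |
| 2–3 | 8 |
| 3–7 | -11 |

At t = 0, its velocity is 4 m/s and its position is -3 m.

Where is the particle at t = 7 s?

On each constant-a segment, Δv = aΔt and Δx = v₀Δt + ½aΔt²; chain segment to segment.
0–2 s: v starts 4 m/s; Δx = 4·2 + ½·-9·2² = -10 m; v ends -14 m/s.
2–3 s: v starts -14 m/s; Δx = -14·1 + ½·8·1² = -10 m; v ends -6 m/s.
3–7 s: v starts -6 m/s; Δx = -6·4 + ½·-11·4² = -112 m; v ends -50 m/s.
x(7) = -3 + Σ Δx = -135 m.

-135 m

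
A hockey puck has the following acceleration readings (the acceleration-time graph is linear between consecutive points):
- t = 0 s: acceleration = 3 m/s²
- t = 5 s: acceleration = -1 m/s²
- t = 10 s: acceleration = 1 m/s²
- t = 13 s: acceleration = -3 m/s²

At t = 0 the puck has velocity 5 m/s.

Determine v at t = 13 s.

Δv equals the area under the a-t graph; then v = v₀ + Δv.
0–5 s: ½(3 + -1)(5) = 5 m/s
5–10 s: ½(-1 + 1)(5) = 0 m/s
10–13 s: ½(1 + -3)(3) = -3 m/s
Δv = 2 m/s, so v(13) = 5 + (2) = 7 m/s.

7 m/s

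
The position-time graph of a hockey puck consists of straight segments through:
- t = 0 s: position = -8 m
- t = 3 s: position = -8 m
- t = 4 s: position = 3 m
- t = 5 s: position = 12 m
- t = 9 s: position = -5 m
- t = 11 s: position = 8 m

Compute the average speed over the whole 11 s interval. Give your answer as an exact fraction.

50/11 m/s

Average speed = (total path length)/(elapsed time); on a piecewise-linear x-t graph the path length is Σ|Δx|.
0–3 s: |Δx| = |-8 − -8| = 0 m
3–4 s: |Δx| = |3 − -8| = 11 m
4–5 s: |Δx| = |12 − 3| = 9 m
5–9 s: |Δx| = |-5 − 12| = 17 m
9–11 s: |Δx| = |8 − -5| = 13 m
Total path = 50 m; average speed = 50/11 = 50/11 m/s.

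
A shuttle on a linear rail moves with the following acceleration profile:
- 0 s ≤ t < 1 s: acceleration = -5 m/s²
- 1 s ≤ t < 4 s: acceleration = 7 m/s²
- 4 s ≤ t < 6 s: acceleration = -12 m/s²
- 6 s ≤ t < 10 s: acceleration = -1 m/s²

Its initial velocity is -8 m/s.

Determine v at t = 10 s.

-20 m/s

Δv equals the area under the a-t graph; then v = v₀ + Δv.
0–1 s: -5 × 1 = -5 m/s
1–4 s: 7 × 3 = 21 m/s
4–6 s: -12 × 2 = -24 m/s
6–10 s: -1 × 4 = -4 m/s
Δv = -12 m/s, so v(10) = -8 + (-12) = -20 m/s.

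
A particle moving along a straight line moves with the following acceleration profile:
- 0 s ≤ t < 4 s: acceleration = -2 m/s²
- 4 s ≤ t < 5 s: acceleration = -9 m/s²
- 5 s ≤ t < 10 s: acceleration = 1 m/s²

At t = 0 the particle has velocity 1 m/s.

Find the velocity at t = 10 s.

-11 m/s

Δv equals the area under the a-t graph; then v = v₀ + Δv.
0–4 s: -2 × 4 = -8 m/s
4–5 s: -9 × 1 = -9 m/s
5–10 s: 1 × 5 = 5 m/s
Δv = -12 m/s, so v(10) = 1 + (-12) = -11 m/s.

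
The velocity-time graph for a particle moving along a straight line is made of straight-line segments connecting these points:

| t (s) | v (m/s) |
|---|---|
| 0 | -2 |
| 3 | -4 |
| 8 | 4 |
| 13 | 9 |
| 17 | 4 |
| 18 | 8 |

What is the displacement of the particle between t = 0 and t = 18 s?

55.5 m

Net displacement equals the area under the velocity-time graph (areas below the axis count negative).
0–3 s: ½(-2 + -4)(3) = -9 m
3–8 s: ½(-4 + 4)(5) = 0 m
8–13 s: ½(4 + 9)(5) = 32.5 m
13–17 s: ½(9 + 4)(4) = 26 m
17–18 s: ½(4 + 8)(1) = 6 m
Net displacement = 55.5 m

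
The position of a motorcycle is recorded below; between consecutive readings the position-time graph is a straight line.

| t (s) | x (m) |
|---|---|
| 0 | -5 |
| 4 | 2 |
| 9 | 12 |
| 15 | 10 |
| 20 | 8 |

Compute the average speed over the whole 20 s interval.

1.05 m/s

Average speed = (total path length)/(elapsed time); on a piecewise-linear x-t graph the path length is Σ|Δx|.
0–4 s: |Δx| = |2 − -5| = 7 m
4–9 s: |Δx| = |12 − 2| = 10 m
9–15 s: |Δx| = |10 − 12| = 2 m
15–20 s: |Δx| = |8 − 10| = 2 m
Total path = 21 m; average speed = 21/20 = 1.05 m/s.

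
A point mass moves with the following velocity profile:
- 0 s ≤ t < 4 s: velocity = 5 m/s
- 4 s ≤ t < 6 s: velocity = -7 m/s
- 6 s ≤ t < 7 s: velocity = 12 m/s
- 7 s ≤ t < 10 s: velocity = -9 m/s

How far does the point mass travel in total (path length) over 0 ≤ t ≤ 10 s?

Total distance travelled is ∫|v| dt — sum the magnitudes of each area piece.
0–4 s: |5| × 4 = 20 m
4–6 s: |-7| × 2 = 14 m
6–7 s: |12| × 1 = 12 m
7–10 s: |-9| × 3 = 27 m
Total distance = 73 m

73 m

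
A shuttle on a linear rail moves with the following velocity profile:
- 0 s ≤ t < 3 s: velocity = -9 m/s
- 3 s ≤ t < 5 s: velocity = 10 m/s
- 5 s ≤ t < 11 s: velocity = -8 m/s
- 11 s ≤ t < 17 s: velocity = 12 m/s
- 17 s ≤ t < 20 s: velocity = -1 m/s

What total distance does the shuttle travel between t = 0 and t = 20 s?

Total distance travelled is ∫|v| dt — sum the magnitudes of each area piece.
0–3 s: |-9| × 3 = 27 m
3–5 s: |10| × 2 = 20 m
5–11 s: |-8| × 6 = 48 m
11–17 s: |12| × 6 = 72 m
17–20 s: |-1| × 3 = 3 m
Total distance = 170 m

170 m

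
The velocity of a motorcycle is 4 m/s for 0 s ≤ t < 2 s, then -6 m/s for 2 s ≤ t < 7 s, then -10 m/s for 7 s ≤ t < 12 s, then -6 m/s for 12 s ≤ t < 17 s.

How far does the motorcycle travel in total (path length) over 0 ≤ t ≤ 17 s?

118 m

Total distance travelled is ∫|v| dt — sum the magnitudes of each area piece.
0–2 s: |4| × 2 = 8 m
2–7 s: |-6| × 5 = 30 m
7–12 s: |-10| × 5 = 50 m
12–17 s: |-6| × 5 = 30 m
Total distance = 118 m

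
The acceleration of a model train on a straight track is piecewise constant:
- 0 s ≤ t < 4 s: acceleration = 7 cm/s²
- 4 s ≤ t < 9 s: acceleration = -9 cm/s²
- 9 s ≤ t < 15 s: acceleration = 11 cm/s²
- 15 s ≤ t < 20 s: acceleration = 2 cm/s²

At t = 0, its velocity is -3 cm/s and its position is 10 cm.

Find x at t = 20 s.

399.5 cm

On each constant-a segment, Δv = aΔt and Δx = v₀Δt + ½aΔt²; chain segment to segment.
0–4 s: v starts -3 cm/s; Δx = -3·4 + ½·7·4² = 44 cm; v ends 25 cm/s.
4–9 s: v starts 25 cm/s; Δx = 25·5 + ½·-9·5² = 12.5 cm; v ends -20 cm/s.
9–15 s: v starts -20 cm/s; Δx = -20·6 + ½·11·6² = 78 cm; v ends 46 cm/s.
15–20 s: v starts 46 cm/s; Δx = 46·5 + ½·2·5² = 255 cm; v ends 56 cm/s.
x(20) = 10 + Σ Δx = 399.5 cm.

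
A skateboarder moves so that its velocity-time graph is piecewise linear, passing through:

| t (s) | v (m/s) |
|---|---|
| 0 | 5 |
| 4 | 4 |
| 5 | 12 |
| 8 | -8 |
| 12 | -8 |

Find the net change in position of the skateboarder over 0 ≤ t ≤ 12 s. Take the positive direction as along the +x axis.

Displacement is the signed area under the v-t curve.
0–4 s: ½(5 + 4)(4) = 18 m
4–5 s: ½(4 + 12)(1) = 8 m
5–8 s: ½(12 + -8)(3) = 6 m
8–12 s: -8 × 4 = -32 m
Net displacement = 0 m

0 m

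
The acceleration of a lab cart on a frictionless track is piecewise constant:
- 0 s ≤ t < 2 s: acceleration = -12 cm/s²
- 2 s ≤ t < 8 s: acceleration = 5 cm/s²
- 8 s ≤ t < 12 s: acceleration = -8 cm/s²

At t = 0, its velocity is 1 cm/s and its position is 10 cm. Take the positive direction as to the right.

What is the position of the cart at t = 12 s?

-96 cm

On each constant-a segment, Δv = aΔt and Δx = v₀Δt + ½aΔt²; chain segment to segment.
0–2 s: v starts 1 cm/s; Δx = 1·2 + ½·-12·2² = -22 cm; v ends -23 cm/s.
2–8 s: v starts -23 cm/s; Δx = -23·6 + ½·5·6² = -48 cm; v ends 7 cm/s.
8–12 s: v starts 7 cm/s; Δx = 7·4 + ½·-8·4² = -36 cm; v ends -25 cm/s.
x(12) = 10 + Σ Δx = -96 cm.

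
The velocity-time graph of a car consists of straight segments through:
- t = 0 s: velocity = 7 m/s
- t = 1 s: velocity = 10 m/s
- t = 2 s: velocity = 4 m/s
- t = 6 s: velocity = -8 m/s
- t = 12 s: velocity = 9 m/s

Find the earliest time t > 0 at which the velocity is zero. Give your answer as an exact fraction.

v changes sign on 2–6 s (from 4 to -8); the graph is linear there, so v = 0 at t = 2 + (-4)·(6 − 2)/(-8 − 4) = 10/3 s.

t = 10/3 s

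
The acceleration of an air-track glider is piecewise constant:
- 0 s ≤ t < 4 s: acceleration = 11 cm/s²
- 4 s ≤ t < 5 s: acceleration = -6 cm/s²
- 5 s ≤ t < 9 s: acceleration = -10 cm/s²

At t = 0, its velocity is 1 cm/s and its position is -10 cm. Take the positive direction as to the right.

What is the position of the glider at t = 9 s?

200 cm

On each constant-a segment, Δv = aΔt and Δx = v₀Δt + ½aΔt²; chain segment to segment.
0–4 s: v starts 1 cm/s; Δx = 1·4 + ½·11·4² = 92 cm; v ends 45 cm/s.
4–5 s: v starts 45 cm/s; Δx = 45·1 + ½·-6·1² = 42 cm; v ends 39 cm/s.
5–9 s: v starts 39 cm/s; Δx = 39·4 + ½·-10·4² = 76 cm; v ends -1 cm/s.
x(9) = -10 + Σ Δx = 200 cm.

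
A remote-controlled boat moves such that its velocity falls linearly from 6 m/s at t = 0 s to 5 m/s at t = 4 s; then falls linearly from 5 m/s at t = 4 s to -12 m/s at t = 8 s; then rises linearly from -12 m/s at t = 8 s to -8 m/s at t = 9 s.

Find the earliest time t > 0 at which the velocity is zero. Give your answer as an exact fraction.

t = 88/17 s

v changes sign on 4–8 s (from 5 to -12); the graph is linear there, so v = 0 at t = 4 + (-5)·(8 − 4)/(-12 − 5) = 88/17 s.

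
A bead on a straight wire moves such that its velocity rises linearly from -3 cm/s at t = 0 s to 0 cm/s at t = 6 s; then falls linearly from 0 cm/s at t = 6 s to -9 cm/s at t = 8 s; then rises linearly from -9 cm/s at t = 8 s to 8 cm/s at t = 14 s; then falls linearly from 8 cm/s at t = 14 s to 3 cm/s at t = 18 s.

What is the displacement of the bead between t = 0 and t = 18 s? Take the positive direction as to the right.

Net displacement equals the area under the velocity-time graph (areas below the axis count negative).
0–6 s: ½(-3 + 0)(6) = -9 cm
6–8 s: ½(0 + -9)(2) = -9 cm
8–14 s: ½(-9 + 8)(6) = -3 cm
14–18 s: ½(8 + 3)(4) = 22 cm
Net displacement = 1 cm

1 cm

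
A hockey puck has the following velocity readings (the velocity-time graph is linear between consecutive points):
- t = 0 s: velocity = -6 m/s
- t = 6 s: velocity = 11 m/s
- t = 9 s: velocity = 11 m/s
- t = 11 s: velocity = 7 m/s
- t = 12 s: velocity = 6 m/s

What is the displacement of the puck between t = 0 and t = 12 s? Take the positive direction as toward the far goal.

Net displacement equals the area under the velocity-time graph (areas below the axis count negative).
0–6 s: ½(-6 + 11)(6) = 15 m
6–9 s: 11 × 3 = 33 m
9–11 s: ½(11 + 7)(2) = 18 m
11–12 s: ½(7 + 6)(1) = 6.5 m
Net displacement = 72.5 m

72.5 m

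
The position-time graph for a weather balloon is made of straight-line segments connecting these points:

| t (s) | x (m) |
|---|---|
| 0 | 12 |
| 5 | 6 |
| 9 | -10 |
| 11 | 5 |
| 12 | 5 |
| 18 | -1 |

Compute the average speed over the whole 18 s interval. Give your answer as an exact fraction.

Average speed = (total path length)/(elapsed time); on a piecewise-linear x-t graph the path length is Σ|Δx|.
0–5 s: |Δx| = |6 − 12| = 6 m
5–9 s: |Δx| = |-10 − 6| = 16 m
9–11 s: |Δx| = |5 − -10| = 15 m
11–12 s: |Δx| = |5 − 5| = 0 m
12–18 s: |Δx| = |-1 − 5| = 6 m
Total path = 43 m; average speed = 43/18 = 43/18 m/s.

43/18 m/s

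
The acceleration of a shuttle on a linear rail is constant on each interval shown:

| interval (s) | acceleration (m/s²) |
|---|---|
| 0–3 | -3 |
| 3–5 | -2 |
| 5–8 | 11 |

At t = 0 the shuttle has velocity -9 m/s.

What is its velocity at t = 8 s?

Δv equals the area under the a-t graph; then v = v₀ + Δv.
0–3 s: -3 × 3 = -9 m/s
3–5 s: -2 × 2 = -4 m/s
5–8 s: 11 × 3 = 33 m/s
Δv = 20 m/s, so v(8) = -9 + (20) = 11 m/s.

11 m/s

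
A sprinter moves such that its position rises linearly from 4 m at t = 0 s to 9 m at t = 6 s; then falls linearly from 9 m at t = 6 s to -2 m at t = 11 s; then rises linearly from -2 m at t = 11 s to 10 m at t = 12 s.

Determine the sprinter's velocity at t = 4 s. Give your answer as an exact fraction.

5/6 m/s

Velocity is the slope of the x-t graph on 0–6 s: (9 − 4)/(6 − 0) = 5/6 m/s.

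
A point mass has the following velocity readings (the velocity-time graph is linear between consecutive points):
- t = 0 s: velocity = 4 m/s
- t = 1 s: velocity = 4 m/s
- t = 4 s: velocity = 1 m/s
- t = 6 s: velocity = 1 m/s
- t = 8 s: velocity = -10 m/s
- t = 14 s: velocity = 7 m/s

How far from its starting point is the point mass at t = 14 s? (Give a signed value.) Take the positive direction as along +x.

-4.5 m

Displacement is the signed area under the v-t curve.
0–1 s: 4 × 1 = 4 m
1–4 s: ½(4 + 1)(3) = 7.5 m
4–6 s: 1 × 2 = 2 m
6–8 s: ½(1 + -10)(2) = -9 m
8–14 s: ½(-10 + 7)(6) = -9 m
Net displacement = -4.5 m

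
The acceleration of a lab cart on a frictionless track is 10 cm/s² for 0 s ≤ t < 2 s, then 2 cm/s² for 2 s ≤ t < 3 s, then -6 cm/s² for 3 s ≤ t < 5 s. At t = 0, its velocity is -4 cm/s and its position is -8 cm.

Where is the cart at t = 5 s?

On each constant-a segment, Δv = aΔt and Δx = v₀Δt + ½aΔt²; chain segment to segment.
0–2 s: v starts -4 cm/s; Δx = -4·2 + ½·10·2² = 12 cm; v ends 16 cm/s.
2–3 s: v starts 16 cm/s; Δx = 16·1 + ½·2·1² = 17 cm; v ends 18 cm/s.
3–5 s: v starts 18 cm/s; Δx = 18·2 + ½·-6·2² = 24 cm; v ends 6 cm/s.
x(5) = -8 + Σ Δx = 45 cm.

45 cm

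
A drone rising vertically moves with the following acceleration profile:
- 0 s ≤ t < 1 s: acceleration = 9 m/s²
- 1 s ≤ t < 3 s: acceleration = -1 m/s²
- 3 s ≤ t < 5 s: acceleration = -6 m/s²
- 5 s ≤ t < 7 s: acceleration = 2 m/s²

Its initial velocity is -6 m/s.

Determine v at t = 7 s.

Δv equals the area under the a-t graph; then v = v₀ + Δv.
0–1 s: 9 × 1 = 9 m/s
1–3 s: -1 × 2 = -2 m/s
3–5 s: -6 × 2 = -12 m/s
5–7 s: 2 × 2 = 4 m/s
Δv = -1 m/s, so v(7) = -6 + (-1) = -7 m/s.

-7 m/s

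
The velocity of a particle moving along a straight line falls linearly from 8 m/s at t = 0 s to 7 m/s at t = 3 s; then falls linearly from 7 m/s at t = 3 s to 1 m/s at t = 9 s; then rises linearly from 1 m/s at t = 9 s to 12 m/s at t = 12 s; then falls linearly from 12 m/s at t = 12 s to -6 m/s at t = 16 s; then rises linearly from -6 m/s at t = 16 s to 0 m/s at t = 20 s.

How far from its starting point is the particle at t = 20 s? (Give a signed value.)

66 m

Net displacement equals the area under the velocity-time graph (areas below the axis count negative).
0–3 s: ½(8 + 7)(3) = 22.5 m
3–9 s: ½(7 + 1)(6) = 24 m
9–12 s: ½(1 + 12)(3) = 19.5 m
12–16 s: ½(12 + -6)(4) = 12 m
16–20 s: ½(-6 + 0)(4) = -12 m
Net displacement = 66 m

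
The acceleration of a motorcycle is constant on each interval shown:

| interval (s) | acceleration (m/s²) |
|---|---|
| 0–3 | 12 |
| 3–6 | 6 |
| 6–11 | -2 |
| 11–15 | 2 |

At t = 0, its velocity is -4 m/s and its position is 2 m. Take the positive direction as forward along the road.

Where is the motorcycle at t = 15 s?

On each constant-a segment, Δv = aΔt and Δx = v₀Δt + ½aΔt²; chain segment to segment.
0–3 s: v starts -4 m/s; Δx = -4·3 + ½·12·3² = 42 m; v ends 32 m/s.
3–6 s: v starts 32 m/s; Δx = 32·3 + ½·6·3² = 123 m; v ends 50 m/s.
6–11 s: v starts 50 m/s; Δx = 50·5 + ½·-2·5² = 225 m; v ends 40 m/s.
11–15 s: v starts 40 m/s; Δx = 40·4 + ½·2·4² = 176 m; v ends 48 m/s.
x(15) = 2 + Σ Δx = 568 m.

568 m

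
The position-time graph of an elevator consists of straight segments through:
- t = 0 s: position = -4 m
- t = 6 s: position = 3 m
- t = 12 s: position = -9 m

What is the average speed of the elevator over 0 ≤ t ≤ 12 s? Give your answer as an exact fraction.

Average speed = (total path length)/(elapsed time); on a piecewise-linear x-t graph the path length is Σ|Δx|.
0–6 s: |Δx| = |3 − -4| = 7 m
6–12 s: |Δx| = |-9 − 3| = 12 m
Total path = 19 m; average speed = 19/12 = 19/12 m/s.

19/12 m/s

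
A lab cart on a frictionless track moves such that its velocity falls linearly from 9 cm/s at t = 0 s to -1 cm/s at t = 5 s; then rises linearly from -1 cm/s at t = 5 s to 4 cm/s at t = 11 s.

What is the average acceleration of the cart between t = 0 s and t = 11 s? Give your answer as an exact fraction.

Average acceleration = Δv/Δt = (4 − 9)/(11 − 0) = -5/11 cm/s².

-5/11 cm/s²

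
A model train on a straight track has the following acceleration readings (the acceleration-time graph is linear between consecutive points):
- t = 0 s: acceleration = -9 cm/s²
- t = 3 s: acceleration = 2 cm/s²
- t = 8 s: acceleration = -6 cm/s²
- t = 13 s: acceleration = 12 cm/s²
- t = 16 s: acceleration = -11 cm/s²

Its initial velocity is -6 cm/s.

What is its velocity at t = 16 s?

Δv equals the area under the a-t graph; then v = v₀ + Δv.
0–3 s: ½(-9 + 2)(3) = -10.5 cm/s
3–8 s: ½(2 + -6)(5) = -10 cm/s
8–13 s: ½(-6 + 12)(5) = 15 cm/s
13–16 s: ½(12 + -11)(3) = 1.5 cm/s
Δv = -4 cm/s, so v(16) = -6 + (-4) = -10 cm/s.

-10 cm/s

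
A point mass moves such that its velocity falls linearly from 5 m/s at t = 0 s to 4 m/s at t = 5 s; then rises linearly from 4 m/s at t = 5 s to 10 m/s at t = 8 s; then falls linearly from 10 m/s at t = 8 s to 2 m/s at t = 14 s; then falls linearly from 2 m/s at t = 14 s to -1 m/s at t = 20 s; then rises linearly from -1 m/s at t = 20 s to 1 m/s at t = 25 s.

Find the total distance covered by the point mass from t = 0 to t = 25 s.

Distance (not displacement) is the total path length: add the absolute areas under v-t.
0–5 s: |½(5 + 4)(5)| = 22.5 m
5–8 s: |½(4 + 10)(3)| = 21 m
8–14 s: |½(10 + 2)(6)| = 36 m
14–20 s: v = 0 at t = 18 s; triangle areas 4 + 1 = 5 m
20–25 s: v = 0 at t = 22.5 s; triangle areas 1.25 + 1.25 = 2.5 m
Total distance = 87 m

87 m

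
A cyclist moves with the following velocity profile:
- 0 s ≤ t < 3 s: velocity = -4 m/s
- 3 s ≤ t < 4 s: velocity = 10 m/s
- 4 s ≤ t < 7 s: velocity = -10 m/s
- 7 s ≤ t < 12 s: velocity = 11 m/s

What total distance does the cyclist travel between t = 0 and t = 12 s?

Total distance travelled is ∫|v| dt — sum the magnitudes of each area piece.
0–3 s: |-4| × 3 = 12 m
3–4 s: |10| × 1 = 10 m
4–7 s: |-10| × 3 = 30 m
7–12 s: |11| × 5 = 55 m
Total distance = 107 m

107 m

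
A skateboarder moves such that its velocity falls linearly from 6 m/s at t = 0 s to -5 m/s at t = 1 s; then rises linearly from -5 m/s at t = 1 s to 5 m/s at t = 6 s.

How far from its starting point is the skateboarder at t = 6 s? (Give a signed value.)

Net displacement equals the area under the velocity-time graph (areas below the axis count negative).
0–1 s: ½(6 + -5)(1) = 0.5 m
1–6 s: ½(-5 + 5)(5) = 0 m
Net displacement = 0.5 m

0.5 m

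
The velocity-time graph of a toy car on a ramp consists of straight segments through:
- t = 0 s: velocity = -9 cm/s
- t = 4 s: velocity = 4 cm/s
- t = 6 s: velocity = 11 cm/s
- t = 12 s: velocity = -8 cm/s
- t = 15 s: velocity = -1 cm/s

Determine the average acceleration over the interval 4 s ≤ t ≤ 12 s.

Average acceleration = Δv/Δt = (-8 − 4)/(12 − 4) = -1.5 cm/s².

-1.5 cm/s²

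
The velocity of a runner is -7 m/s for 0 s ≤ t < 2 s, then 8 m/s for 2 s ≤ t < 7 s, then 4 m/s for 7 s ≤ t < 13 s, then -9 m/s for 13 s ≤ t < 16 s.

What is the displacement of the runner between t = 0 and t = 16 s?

Displacement is the signed area under the v-t curve.
0–2 s: -7 × 2 = -14 m
2–7 s: 8 × 5 = 40 m
7–13 s: 4 × 6 = 24 m
13–16 s: -9 × 3 = -27 m
Net displacement = 23 m

23 m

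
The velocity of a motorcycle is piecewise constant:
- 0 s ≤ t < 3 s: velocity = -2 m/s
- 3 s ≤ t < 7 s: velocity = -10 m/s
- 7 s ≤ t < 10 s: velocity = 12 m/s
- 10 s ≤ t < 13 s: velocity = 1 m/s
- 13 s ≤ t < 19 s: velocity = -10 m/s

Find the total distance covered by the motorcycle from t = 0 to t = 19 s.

145 m

Distance (not displacement) is the total path length: add the absolute areas under v-t.
0–3 s: |-2| × 3 = 6 m
3–7 s: |-10| × 4 = 40 m
7–10 s: |12| × 3 = 36 m
10–13 s: |1| × 3 = 3 m
13–19 s: |-10| × 6 = 60 m
Total distance = 145 m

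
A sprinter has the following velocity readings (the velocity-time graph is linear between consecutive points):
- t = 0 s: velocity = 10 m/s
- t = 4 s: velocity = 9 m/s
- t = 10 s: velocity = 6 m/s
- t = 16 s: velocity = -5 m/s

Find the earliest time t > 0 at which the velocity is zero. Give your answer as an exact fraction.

t = 146/11 s

v changes sign on 10–16 s (from 6 to -5); the graph is linear there, so v = 0 at t = 10 + (-6)·(16 − 10)/(-5 − 6) = 146/11 s.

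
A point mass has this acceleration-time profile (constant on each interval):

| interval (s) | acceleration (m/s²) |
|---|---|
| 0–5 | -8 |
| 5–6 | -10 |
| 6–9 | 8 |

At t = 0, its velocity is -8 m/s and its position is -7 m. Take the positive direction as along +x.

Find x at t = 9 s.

On each constant-a segment, Δv = aΔt and Δx = v₀Δt + ½aΔt²; chain segment to segment.
0–5 s: v starts -8 m/s; Δx = -8·5 + ½·-8·5² = -140 m; v ends -48 m/s.
5–6 s: v starts -48 m/s; Δx = -48·1 + ½·-10·1² = -53 m; v ends -58 m/s.
6–9 s: v starts -58 m/s; Δx = -58·3 + ½·8·3² = -138 m; v ends -34 m/s.
x(9) = -7 + Σ Δx = -338 m.

-338 m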